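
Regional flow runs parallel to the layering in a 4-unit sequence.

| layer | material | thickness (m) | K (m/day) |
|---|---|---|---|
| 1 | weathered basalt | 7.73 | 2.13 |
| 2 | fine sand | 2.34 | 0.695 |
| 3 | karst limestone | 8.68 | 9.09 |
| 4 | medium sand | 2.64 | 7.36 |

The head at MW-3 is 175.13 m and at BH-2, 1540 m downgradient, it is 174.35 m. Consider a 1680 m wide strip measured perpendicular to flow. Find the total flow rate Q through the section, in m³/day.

99.1

Flow is parallel to layering, so each bed carries its own Darcy discharge and the transmissivities add.
Σ(K_i·b_i) = 2.13×7.73 + 0.695×2.34 + 9.09×8.68 + 7.36×2.64 = 116.4 m²/day.
Hydraulic gradient i = (175.13 − 174.35) / 1540 = 0.78 / 1540 = 0.0005065.
Q = Σ(K_i·b_i) · W · i = 116.4 × 1680 × 0.0005065 = 99.07 m³/day.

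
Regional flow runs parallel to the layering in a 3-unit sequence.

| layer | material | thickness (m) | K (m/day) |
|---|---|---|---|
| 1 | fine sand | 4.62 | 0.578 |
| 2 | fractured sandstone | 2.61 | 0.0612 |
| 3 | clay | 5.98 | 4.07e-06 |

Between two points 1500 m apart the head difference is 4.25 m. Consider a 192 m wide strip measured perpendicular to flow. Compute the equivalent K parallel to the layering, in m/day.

0.214

Flow is parallel to layering, so each bed carries its own Darcy discharge and the transmissivities add.
Σ(K_i·b_i) = 0.578×4.62 + 0.0612×2.61 + 4.07e-06×5.98 = 2.830 m²/day.
Total thickness b = 13.21 m, so K_eq = Σ(K_i·b_i)/b = 0.2142 m/day.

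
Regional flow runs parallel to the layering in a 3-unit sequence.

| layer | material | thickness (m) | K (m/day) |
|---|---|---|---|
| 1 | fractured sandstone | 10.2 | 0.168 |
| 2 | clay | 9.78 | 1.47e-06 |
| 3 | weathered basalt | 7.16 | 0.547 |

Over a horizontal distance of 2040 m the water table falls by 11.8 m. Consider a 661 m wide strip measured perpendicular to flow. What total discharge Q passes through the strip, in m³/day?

Flow is parallel to layering, so each bed carries its own Darcy discharge and the transmissivities add.
Σ(K_i·b_i) = 0.168×10.2 + 1.47e-06×9.78 + 0.547×7.16 = 5.630 m²/day.
Hydraulic gradient i = Δh / L = 11.8 / 2040 = 0.005784.
Q = Σ(K_i·b_i) · W · i = 5.630 × 661 × 0.005784 = 21.53 m³/day.

21.5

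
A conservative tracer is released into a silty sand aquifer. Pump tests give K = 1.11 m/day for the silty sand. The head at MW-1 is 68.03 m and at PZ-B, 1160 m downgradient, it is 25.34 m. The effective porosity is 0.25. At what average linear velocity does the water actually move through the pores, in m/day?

0.163

Hydraulic gradient i = (68.03 − 25.34) / 1160 = 42.69 / 1160 = 0.03680.
Darcy flux q = K · i = 1.110 × 0.03680 = 0.04085 m/day.
Seepage velocity v = q / n_e = 0.04085 / 0.25 = 0.1634 m/day.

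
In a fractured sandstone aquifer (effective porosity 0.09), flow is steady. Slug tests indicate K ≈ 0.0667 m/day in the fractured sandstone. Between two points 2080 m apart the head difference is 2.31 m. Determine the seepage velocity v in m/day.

Hydraulic gradient i = Δh / L = 2.31 / 2080 = 0.001111.
Darcy flux q = K · i = 0.06670 × 0.001111 = 7.408e-05 m/day.
Seepage velocity v = q / n_e = 7.408e-05 / 0.09 = 0.0008231 m/day.

0.000823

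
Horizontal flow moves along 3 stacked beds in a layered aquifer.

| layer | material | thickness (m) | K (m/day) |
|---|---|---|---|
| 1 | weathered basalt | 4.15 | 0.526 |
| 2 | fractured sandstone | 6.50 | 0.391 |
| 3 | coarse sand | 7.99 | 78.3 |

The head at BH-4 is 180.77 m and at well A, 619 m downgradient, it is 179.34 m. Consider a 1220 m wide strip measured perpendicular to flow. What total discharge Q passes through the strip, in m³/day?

Flow is parallel to layering, so each bed carries its own Darcy discharge and the transmissivities add.
Σ(K_i·b_i) = 0.526×4.15 + 0.391×6.50 + 78.3×7.99 = 630.3 m²/day.
Hydraulic gradient i = (180.77 − 179.34) / 619 = 1.43 / 619 = 0.002310.
Q = Σ(K_i·b_i) · W · i = 630.3 × 1220 × 0.002310 = 1777 m³/day.

1780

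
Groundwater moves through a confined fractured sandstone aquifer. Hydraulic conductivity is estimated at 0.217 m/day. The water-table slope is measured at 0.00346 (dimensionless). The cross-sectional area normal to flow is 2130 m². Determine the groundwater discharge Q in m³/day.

1.60

Hydraulic gradient i = 0.00346.
Darcy's law: Q = K · A · i = 0.2170 × 2130 × 0.003460 = 1.599 m³/day.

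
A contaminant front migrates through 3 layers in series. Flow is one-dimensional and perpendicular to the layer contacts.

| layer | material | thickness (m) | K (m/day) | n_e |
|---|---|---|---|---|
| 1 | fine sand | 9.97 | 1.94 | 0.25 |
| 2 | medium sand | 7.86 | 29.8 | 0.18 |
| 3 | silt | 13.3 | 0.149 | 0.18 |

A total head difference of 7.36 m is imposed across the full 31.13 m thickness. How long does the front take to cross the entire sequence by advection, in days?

With flow normal to the layers, continuity requires the same specific discharge q through every layer.
Σ(b_i/K_i) = 9.97/1.94 + 7.86/29.8 + 13.3/0.149 = 94.66 d.
q = Δh / Σ(b_i/K_i) = 7.36 / 94.66 = 0.07775 m/day.
In each layer the seepage velocity is v_i = q/n_i, so the layer transit time is t_i = b_i·n_i / q:
  layer 1 (fine sand): t_1 = 9.97 × 0.25 / 0.07775 = 32.06 d
  layer 2 (medium sand): t_2 = 7.86 × 0.18 / 0.07775 = 18.20 d
  layer 3 (silt): t_3 = 13.3 × 0.18 / 0.07775 = 30.79 d
Total t = Σ t_i = 81.05 days.

81.0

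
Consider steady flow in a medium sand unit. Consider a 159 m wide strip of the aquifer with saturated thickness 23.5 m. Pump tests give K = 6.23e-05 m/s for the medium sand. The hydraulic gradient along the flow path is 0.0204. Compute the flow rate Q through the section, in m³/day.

410

Convert K: 6.23e-05 m/s × 86400 = 5.383 m/day.
Cross-sectional area A = 159 × 23.5 = 3736 m².
Hydraulic gradient i = 0.0204.
Darcy's law: Q = K · A · i = 5.383 × 3736 × 0.02040 = 410.3 m³/day.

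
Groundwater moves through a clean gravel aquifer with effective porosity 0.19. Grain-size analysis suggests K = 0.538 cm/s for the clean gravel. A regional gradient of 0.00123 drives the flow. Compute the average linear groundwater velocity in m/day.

3.01

Convert K: 0.538 cm/s × 864 = 464.8 m/day.
Hydraulic gradient i = 0.00123.
Darcy flux q = K · i = 464.8 × 0.001230 = 0.5717 m/day.
Seepage velocity v = q / n_e = 0.5717 / 0.19 = 3.009 m/day.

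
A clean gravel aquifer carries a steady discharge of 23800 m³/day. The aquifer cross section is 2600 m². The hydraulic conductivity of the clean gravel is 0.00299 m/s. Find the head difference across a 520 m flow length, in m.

Convert K: 0.00299 m/s × 86400 = 258.3 m/day.
From Q = K·A·i, i = Q / (K·A) = 23800 / (258.3 × 2600) = 0.03543.
Head loss Δh = i · L = 0.03543 × 520 = 18.43 m.

18.4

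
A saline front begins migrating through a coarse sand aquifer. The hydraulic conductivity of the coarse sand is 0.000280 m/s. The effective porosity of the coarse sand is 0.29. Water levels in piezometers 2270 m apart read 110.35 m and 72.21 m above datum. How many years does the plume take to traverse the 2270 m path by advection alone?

Convert K: 0.000280 m/s × 86400 = 24.19 m/day.
Hydraulic gradient i = (110.35 − 72.21) / 2270 = 38.14 / 2270 = 0.01680.
Darcy flux q = K · i = 24.19 × 0.01680 = 0.4065 m/day.
Seepage velocity v = q / n_e = 0.4065 / 0.29 = 1.402 m/day.
Travel time t = L / v = 2270 / 1.402 = 1620 days = 4.434 years.

4.43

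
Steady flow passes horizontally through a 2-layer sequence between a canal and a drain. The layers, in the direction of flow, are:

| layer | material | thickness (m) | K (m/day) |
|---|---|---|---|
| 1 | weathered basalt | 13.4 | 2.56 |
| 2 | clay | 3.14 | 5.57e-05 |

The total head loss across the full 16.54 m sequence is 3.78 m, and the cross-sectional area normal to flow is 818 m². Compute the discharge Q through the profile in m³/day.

0.0548

Flow is perpendicular to layering, so the layers act in series and the equivalent K is the thickness-weighted harmonic mean.
Total thickness L = 13.4 + 3.14 = 16.54 m.
Σ(b_i/K_i) = 13.4/2.56 + 3.14/5.57e-05 = 56379 d.
K_eq = L / Σ(b_i/K_i) = 16.54 / 56379 = 0.0002934 m/day.
Q = K_eq · A · (Δh/L) = 0.0002934 × 818 × (3.78/16.54) = 0.05484 m³/day.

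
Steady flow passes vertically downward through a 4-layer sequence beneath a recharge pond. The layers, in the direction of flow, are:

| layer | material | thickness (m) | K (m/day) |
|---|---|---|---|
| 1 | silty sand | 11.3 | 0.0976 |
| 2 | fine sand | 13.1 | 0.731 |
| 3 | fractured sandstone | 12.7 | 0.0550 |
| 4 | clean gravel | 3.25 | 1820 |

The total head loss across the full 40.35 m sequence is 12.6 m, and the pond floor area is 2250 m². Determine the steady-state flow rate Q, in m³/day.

77.8

Flow is perpendicular to layering, so the layers act in series and the equivalent K is the thickness-weighted harmonic mean.
Total thickness L = 11.3 + 13.1 + 12.7 + 3.25 = 40.35 m.
Σ(b_i/K_i) = 11.3/0.0976 + 13.1/0.731 + 12.7/0.0550 + 3.25/1820 = 364.6 d.
K_eq = L / Σ(b_i/K_i) = 40.35 / 364.6 = 0.1107 m/day.
Q = K_eq · A · (Δh/L) = 0.1107 × 2250 × (12.6/40.35) = 77.75 m³/day.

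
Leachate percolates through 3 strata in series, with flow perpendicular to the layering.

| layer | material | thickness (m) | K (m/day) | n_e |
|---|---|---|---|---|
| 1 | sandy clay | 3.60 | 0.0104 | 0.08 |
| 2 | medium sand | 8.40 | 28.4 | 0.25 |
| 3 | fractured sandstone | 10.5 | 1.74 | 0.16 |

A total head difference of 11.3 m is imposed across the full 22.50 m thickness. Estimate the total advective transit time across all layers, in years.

With flow normal to the layers, continuity requires the same specific discharge q through every layer.
Σ(b_i/K_i) = 3.60/0.0104 + 8.40/28.4 + 10.5/1.74 = 352.5 d.
q = Δh / Σ(b_i/K_i) = 11.3 / 352.5 = 0.03206 m/day.
In each layer the seepage velocity is v_i = q/n_i, so the layer transit time is t_i = b_i·n_i / q:
  layer 1 (sandy clay): t_1 = 3.60 × 0.08 / 0.03206 = 8.984 d
  layer 2 (medium sand): t_2 = 8.40 × 0.25 / 0.03206 = 65.51 d
  layer 3 (fractured sandstone): t_3 = 10.5 × 0.16 / 0.03206 = 52.40 d
Total t = Σ t_i = 126.9 days = 0.3474 years.

0.347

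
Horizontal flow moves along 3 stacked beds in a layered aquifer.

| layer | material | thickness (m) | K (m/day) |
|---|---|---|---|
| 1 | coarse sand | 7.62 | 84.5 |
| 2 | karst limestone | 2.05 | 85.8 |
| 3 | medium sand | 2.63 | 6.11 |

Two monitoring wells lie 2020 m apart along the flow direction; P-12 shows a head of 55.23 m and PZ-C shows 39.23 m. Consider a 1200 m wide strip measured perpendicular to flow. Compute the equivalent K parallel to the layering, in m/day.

68.0

Flow is parallel to layering, so each bed carries its own Darcy discharge and the transmissivities add.
Σ(K_i·b_i) = 84.5×7.62 + 85.8×2.05 + 6.11×2.63 = 835.8 m²/day.
Total thickness b = 12.30 m, so K_eq = Σ(K_i·b_i)/b = 67.96 m/day.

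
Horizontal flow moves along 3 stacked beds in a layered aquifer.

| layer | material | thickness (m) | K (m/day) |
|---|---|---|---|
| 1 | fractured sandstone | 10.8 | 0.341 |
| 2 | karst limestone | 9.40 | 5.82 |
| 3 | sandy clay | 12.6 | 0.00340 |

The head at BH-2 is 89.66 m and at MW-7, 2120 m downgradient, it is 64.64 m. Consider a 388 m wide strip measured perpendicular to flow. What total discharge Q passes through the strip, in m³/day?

Flow is parallel to layering, so each bed carries its own Darcy discharge and the transmissivities add.
Σ(K_i·b_i) = 0.341×10.8 + 5.82×9.40 + 0.00340×12.6 = 58.43 m²/day.
Hydraulic gradient i = (89.66 − 64.64) / 2120 = 25.02 / 2120 = 0.01180.
Q = Σ(K_i·b_i) · W · i = 58.43 × 388 × 0.01180 = 267.6 m³/day.

268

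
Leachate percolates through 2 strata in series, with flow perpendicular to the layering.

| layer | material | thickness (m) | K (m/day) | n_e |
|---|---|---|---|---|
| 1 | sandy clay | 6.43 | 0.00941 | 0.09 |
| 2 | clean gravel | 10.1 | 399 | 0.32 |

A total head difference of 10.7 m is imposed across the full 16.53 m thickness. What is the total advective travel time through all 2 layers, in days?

243

With flow normal to the layers, continuity requires the same specific discharge q through every layer.
Σ(b_i/K_i) = 6.43/0.00941 + 10.1/399 = 683.3 d.
q = Δh / Σ(b_i/K_i) = 10.7 / 683.3 = 0.01566 m/day.
In each layer the seepage velocity is v_i = q/n_i, so the layer transit time is t_i = b_i·n_i / q:
  layer 1 (sandy clay): t_1 = 6.43 × 0.09 / 0.01566 = 36.96 d
  layer 2 (clean gravel): t_2 = 10.1 × 0.32 / 0.01566 = 206.4 d
Total t = Σ t_i = 243.4 days.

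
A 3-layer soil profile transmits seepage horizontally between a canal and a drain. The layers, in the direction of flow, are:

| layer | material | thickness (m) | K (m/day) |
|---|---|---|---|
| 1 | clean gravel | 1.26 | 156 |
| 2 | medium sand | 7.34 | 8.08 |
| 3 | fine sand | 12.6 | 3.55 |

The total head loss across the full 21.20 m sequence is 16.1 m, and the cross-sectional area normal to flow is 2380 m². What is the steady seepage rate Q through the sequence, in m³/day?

8580

Flow is perpendicular to layering, so the layers act in series and the equivalent K is the thickness-weighted harmonic mean.
Total thickness L = 1.26 + 7.34 + 12.6 = 21.20 m.
Σ(b_i/K_i) = 1.26/156 + 7.34/8.08 + 12.6/3.55 = 4.466 d.
K_eq = L / Σ(b_i/K_i) = 21.20 / 4.466 = 4.747 m/day.
Q = K_eq · A · (Δh/L) = 4.747 × 2380 × (16.1/21.20) = 8580 m³/day.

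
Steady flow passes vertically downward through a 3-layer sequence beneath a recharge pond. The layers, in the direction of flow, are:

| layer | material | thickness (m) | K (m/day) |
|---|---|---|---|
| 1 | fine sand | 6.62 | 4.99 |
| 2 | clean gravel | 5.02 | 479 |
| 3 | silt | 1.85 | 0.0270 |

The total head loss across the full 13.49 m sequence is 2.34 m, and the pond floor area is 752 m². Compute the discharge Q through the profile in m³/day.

25.2

Flow is perpendicular to layering, so the layers act in series and the equivalent K is the thickness-weighted harmonic mean.
Total thickness L = 6.62 + 5.02 + 1.85 = 13.49 m.
Σ(b_i/K_i) = 6.62/4.99 + 5.02/479 + 1.85/0.0270 = 69.86 d.
K_eq = L / Σ(b_i/K_i) = 13.49 / 69.86 = 0.1931 m/day.
Q = K_eq · A · (Δh/L) = 0.1931 × 752 × (2.34/13.49) = 25.19 m³/day.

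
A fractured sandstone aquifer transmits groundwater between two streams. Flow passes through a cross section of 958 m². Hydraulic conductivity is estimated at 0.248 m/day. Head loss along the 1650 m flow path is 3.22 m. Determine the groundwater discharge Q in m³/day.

0.464

Hydraulic gradient i = Δh / L = 3.22 / 1650 = 0.001952.
Darcy's law: Q = K · A · i = 0.2480 × 958.0 × 0.001952 = 0.4636 m³/day.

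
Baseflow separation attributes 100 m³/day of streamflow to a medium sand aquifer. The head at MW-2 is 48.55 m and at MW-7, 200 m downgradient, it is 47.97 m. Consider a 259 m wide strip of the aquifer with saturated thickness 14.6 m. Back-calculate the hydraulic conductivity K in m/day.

9.12

Cross-sectional area A = 259 × 14.6 = 3781 m².
Hydraulic gradient i = (48.55 − 47.97) / 200 = 0.58 / 200 = 0.002900.
From Q = K·A·i, K = Q / (A·i) = 100 / (3781 × 0.002900) = 9.119 m/day.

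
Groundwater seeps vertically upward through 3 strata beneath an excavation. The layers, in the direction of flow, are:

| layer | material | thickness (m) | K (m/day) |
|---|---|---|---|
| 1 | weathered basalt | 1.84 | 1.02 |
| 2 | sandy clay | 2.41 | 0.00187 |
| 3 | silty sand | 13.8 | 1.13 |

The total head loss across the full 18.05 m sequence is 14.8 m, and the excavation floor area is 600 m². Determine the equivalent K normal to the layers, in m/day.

Flow is perpendicular to layering, so the layers act in series and the equivalent K is the thickness-weighted harmonic mean.
Total thickness L = 1.84 + 2.41 + 13.8 = 18.05 m.
Σ(b_i/K_i) = 1.84/1.02 + 2.41/0.00187 + 13.8/1.13 = 1303 d.
K_eq = L / Σ(b_i/K_i) = 18.05 / 1303 = 0.01385 m/day.

0.0139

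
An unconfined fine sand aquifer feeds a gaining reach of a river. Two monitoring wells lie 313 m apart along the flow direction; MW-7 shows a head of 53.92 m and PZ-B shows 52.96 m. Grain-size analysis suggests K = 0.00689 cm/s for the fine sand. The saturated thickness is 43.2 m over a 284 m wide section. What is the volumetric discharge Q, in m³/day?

Convert K: 0.00689 cm/s × 864 = 5.953 m/day.
Cross-sectional area A = 284 × 43.2 = 12269 m².
Hydraulic gradient i = (53.92 − 52.96) / 313 = 0.96 / 313 = 0.003067.
Darcy's law: Q = K · A · i = 5.953 × 12269 × 0.003067 = 224.0 m³/day.

224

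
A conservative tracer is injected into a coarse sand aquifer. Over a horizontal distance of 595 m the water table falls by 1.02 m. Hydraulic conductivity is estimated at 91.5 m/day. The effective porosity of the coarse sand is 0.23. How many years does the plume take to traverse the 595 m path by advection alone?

Hydraulic gradient i = Δh / L = 1.02 / 595 = 0.001714.
Darcy flux q = K · i = 91.50 × 0.001714 = 0.1569 m/day.
Seepage velocity v = q / n_e = 0.1569 / 0.23 = 0.6820 m/day.
Travel time t = L / v = 595 / 0.6820 = 872.4 days = 2.389 years.

2.39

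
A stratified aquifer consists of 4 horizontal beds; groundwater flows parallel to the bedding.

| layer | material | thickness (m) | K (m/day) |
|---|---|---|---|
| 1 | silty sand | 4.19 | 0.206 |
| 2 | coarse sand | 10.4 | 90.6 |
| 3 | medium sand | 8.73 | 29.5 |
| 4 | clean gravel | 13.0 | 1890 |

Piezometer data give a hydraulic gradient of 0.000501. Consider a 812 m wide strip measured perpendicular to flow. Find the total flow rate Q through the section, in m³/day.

10500

Flow is parallel to layering, so each bed carries its own Darcy discharge and the transmissivities add.
Σ(K_i·b_i) = 0.206×4.19 + 90.6×10.4 + 29.5×8.73 + 1890×13.0 = 25771 m²/day.
Hydraulic gradient i = 0.000501.
Q = Σ(K_i·b_i) · W · i = 25771 × 812 × 0.0005010 = 10484 m³/day.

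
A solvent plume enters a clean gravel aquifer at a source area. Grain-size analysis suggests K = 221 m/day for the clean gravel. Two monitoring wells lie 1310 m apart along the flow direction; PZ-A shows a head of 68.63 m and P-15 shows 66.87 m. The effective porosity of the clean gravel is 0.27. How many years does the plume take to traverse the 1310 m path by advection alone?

3.26

Hydraulic gradient i = (68.63 − 66.87) / 1310 = 1.76 / 1310 = 0.001344.
Darcy flux q = K · i = 221.0 × 0.001344 = 0.2969 m/day.
Seepage velocity v = q / n_e = 0.2969 / 0.27 = 1.100 m/day.
Travel time t = L / v = 1310 / 1.100 = 1191 days = 3.261 years.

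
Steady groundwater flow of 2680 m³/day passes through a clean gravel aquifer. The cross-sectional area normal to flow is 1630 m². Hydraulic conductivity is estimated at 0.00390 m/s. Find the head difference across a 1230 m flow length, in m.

Convert K: 0.00390 m/s × 86400 = 337.0 m/day.
From Q = K·A·i, i = Q / (K·A) = 2680 / (337.0 × 1630) = 0.004879.
Head loss Δh = i · L = 0.004879 × 1230 = 6.002 m.

6.00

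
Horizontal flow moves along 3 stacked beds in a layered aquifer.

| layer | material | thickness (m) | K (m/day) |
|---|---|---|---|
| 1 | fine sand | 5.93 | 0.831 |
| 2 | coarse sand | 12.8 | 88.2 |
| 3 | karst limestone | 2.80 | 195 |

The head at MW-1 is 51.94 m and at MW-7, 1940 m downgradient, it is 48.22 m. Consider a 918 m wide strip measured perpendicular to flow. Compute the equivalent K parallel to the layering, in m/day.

Flow is parallel to layering, so each bed carries its own Darcy discharge and the transmissivities add.
Σ(K_i·b_i) = 0.831×5.93 + 88.2×12.8 + 195×2.80 = 1680 m²/day.
Total thickness b = 21.53 m, so K_eq = Σ(K_i·b_i)/b = 78.03 m/day.

78.0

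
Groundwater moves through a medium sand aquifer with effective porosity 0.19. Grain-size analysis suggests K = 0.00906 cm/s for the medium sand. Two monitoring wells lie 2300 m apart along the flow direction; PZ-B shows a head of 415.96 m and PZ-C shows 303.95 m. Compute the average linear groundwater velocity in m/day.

Convert K: 0.00906 cm/s × 864 = 7.828 m/day.
Hydraulic gradient i = (415.96 − 303.95) / 2300 = 112.01 / 2300 = 0.04870.
Darcy flux q = K · i = 7.828 × 0.04870 = 0.3812 m/day.
Seepage velocity v = q / n_e = 0.3812 / 0.19 = 2.006 m/day.

2.01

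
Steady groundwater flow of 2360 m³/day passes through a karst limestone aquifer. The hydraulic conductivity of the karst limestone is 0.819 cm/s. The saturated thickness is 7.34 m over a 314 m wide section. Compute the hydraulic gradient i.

0.00145

Convert K: 0.819 cm/s × 864 = 707.6 m/day.
Cross-sectional area A = 314 × 7.34 = 2305 m².
From Q = K·A·i, i = Q / (K·A) = 2360 / (707.6 × 2305) = 0.001447.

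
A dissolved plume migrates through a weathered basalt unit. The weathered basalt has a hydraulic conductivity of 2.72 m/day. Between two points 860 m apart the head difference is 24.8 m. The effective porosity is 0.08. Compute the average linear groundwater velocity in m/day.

Hydraulic gradient i = Δh / L = 24.8 / 860 = 0.02884.
Darcy flux q = K · i = 2.720 × 0.02884 = 0.07844 m/day.
Seepage velocity v = q / n_e = 0.07844 / 0.08 = 0.9805 m/day.

0.980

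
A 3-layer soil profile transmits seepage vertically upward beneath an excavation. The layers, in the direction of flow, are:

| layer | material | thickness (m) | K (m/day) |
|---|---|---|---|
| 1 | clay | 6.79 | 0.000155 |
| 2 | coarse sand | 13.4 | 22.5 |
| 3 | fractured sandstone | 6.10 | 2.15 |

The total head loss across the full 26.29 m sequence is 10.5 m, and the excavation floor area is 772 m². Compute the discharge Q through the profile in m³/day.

0.185

Flow is perpendicular to layering, so the layers act in series and the equivalent K is the thickness-weighted harmonic mean.
Total thickness L = 6.79 + 13.4 + 6.10 = 26.29 m.
Σ(b_i/K_i) = 6.79/0.000155 + 13.4/22.5 + 6.10/2.15 = 43810 d.
K_eq = L / Σ(b_i/K_i) = 26.29 / 43810 = 0.0006001 m/day.
Q = K_eq · A · (Δh/L) = 0.0006001 × 772 × (10.5/26.29) = 0.1850 m³/day.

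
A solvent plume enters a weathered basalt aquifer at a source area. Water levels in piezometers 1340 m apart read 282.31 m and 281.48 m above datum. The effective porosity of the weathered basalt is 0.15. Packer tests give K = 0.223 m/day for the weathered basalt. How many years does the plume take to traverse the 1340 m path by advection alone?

Hydraulic gradient i = (282.31 − 281.48) / 1340 = 0.83 / 1340 = 0.0006194.
Darcy flux q = K · i = 0.2230 × 0.0006194 = 0.0001381 m/day.
Seepage velocity v = q / n_e = 0.0001381 / 0.15 = 0.0009208 m/day.
Travel time t = L / v = 1340 / 0.0009208 = 1.455e+06 days = 3984 years.

3980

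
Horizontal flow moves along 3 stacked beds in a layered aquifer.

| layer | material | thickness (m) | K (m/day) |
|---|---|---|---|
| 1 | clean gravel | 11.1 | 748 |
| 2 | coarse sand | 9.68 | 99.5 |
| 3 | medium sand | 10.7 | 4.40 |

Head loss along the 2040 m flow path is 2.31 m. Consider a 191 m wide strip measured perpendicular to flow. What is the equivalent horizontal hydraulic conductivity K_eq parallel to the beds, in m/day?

296

Flow is parallel to layering, so each bed carries its own Darcy discharge and the transmissivities add.
Σ(K_i·b_i) = 748×11.1 + 99.5×9.68 + 4.40×10.7 = 9313 m²/day.
Total thickness b = 31.48 m, so K_eq = Σ(K_i·b_i)/b = 295.8 m/day.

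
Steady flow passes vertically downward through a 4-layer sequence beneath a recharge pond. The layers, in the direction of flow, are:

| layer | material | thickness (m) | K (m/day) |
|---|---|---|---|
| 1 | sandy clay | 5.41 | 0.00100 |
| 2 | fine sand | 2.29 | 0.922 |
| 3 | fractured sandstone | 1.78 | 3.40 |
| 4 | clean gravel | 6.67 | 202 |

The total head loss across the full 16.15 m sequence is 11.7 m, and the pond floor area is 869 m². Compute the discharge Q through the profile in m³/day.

Flow is perpendicular to layering, so the layers act in series and the equivalent K is the thickness-weighted harmonic mean.
Total thickness L = 5.41 + 2.29 + 1.78 + 6.67 = 16.15 m.
Σ(b_i/K_i) = 5.41/0.00100 + 2.29/0.922 + 1.78/3.40 + 6.67/202 = 5413 d.
K_eq = L / Σ(b_i/K_i) = 16.15 / 5413 = 0.002984 m/day.
Q = K_eq · A · (Δh/L) = 0.002984 × 869 × (11.7/16.15) = 1.878 m³/day.

1.88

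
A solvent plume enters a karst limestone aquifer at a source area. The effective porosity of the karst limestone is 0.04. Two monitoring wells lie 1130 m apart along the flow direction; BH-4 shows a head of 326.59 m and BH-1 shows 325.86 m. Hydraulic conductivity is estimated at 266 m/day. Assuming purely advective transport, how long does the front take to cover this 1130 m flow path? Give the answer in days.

Hydraulic gradient i = (326.59 − 325.86) / 1130 = 0.73 / 1130 = 0.0006460.
Darcy flux q = K · i = 266.0 × 0.0006460 = 0.1718 m/day.
Seepage velocity v = q / n_e = 0.1718 / 0.04 = 4.296 m/day.
Travel time t = L / v = 1130 / 4.296 = 263.0 days.

263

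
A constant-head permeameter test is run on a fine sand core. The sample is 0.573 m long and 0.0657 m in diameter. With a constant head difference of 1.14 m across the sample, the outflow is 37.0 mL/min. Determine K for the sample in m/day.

Cross-sectional area A = π·(d/2)² = π × (0.0657/2)² = 0.003390 m².
Convert discharge: 37.0 mL/min = 6.167e-07 m³/s.
Darcy's law rearranged: K = Q·L / (A·Δh) = 6.167e-07 × 0.573 / (0.003390 × 1.14) = 9.143e-05 m/s = 7.899 m/day.

7.90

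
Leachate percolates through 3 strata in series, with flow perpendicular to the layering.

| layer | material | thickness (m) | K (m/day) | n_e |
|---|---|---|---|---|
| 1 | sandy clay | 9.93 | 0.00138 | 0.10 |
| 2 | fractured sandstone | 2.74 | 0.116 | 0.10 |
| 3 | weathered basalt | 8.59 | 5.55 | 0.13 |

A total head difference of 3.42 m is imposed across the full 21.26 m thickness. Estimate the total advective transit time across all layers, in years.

With flow normal to the layers, continuity requires the same specific discharge q through every layer.
Σ(b_i/K_i) = 9.93/0.00138 + 2.74/0.116 + 8.59/5.55 = 7221 d.
q = Δh / Σ(b_i/K_i) = 3.42 / 7221 = 0.0004736 m/day.
In each layer the seepage velocity is v_i = q/n_i, so the layer transit time is t_i = b_i·n_i / q:
  layer 1 (sandy clay): t_1 = 9.93 × 0.10 / 0.0004736 = 2097 d
  layer 2 (fractured sandstone): t_2 = 2.74 × 0.10 / 0.0004736 = 578.5 d
  layer 3 (weathered basalt): t_3 = 8.59 × 0.13 / 0.0004736 = 2358 d
Total t = Σ t_i = 5033 days = 13.78 years.

13.8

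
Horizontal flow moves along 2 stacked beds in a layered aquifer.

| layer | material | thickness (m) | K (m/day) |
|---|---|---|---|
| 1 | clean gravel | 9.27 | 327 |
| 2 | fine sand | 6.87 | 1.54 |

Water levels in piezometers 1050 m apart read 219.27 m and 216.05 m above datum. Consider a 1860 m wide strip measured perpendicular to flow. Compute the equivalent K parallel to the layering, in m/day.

188

Flow is parallel to layering, so each bed carries its own Darcy discharge and the transmissivities add.
Σ(K_i·b_i) = 327×9.27 + 1.54×6.87 = 3042 m²/day.
Total thickness b = 16.14 m, so K_eq = Σ(K_i·b_i)/b = 188.5 m/day.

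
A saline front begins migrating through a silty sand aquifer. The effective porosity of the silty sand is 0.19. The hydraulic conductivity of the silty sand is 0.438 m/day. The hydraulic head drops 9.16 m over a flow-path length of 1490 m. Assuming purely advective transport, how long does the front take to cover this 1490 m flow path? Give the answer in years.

288

Hydraulic gradient i = Δh / L = 9.16 / 1490 = 0.006148.
Darcy flux q = K · i = 0.4380 × 0.006148 = 0.002693 m/day.
Seepage velocity v = q / n_e = 0.002693 / 0.19 = 0.01417 m/day.
Travel time t = L / v = 1490 / 0.01417 = 1.051e+05 days = 287.9 years.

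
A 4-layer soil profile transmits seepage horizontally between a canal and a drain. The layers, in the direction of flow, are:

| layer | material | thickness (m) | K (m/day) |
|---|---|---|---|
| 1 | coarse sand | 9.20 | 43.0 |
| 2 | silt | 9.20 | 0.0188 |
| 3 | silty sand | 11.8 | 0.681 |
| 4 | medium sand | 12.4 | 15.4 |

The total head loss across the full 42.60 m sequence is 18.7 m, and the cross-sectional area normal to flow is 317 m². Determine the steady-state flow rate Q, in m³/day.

11.7

Flow is perpendicular to layering, so the layers act in series and the equivalent K is the thickness-weighted harmonic mean.
Total thickness L = 9.20 + 9.20 + 11.8 + 12.4 = 42.60 m.
Σ(b_i/K_i) = 9.20/43.0 + 9.20/0.0188 + 11.8/0.681 + 12.4/15.4 = 507.7 d.
K_eq = L / Σ(b_i/K_i) = 42.60 / 507.7 = 0.08391 m/day.
Q = K_eq · A · (Δh/L) = 0.08391 × 317 × (18.7/42.60) = 11.68 m³/day.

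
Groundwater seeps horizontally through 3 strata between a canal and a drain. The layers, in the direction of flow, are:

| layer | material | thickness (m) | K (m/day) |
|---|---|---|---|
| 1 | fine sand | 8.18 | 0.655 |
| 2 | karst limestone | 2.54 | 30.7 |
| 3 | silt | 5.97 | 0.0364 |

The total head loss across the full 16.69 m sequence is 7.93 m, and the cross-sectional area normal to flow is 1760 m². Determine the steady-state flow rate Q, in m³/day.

79.0

Flow is perpendicular to layering, so the layers act in series and the equivalent K is the thickness-weighted harmonic mean.
Total thickness L = 8.18 + 2.54 + 5.97 = 16.69 m.
Σ(b_i/K_i) = 8.18/0.655 + 2.54/30.7 + 5.97/0.0364 = 176.6 d.
K_eq = L / Σ(b_i/K_i) = 16.69 / 176.6 = 0.09452 m/day.
Q = K_eq · A · (Δh/L) = 0.09452 × 1760 × (7.93/16.69) = 79.04 m³/day.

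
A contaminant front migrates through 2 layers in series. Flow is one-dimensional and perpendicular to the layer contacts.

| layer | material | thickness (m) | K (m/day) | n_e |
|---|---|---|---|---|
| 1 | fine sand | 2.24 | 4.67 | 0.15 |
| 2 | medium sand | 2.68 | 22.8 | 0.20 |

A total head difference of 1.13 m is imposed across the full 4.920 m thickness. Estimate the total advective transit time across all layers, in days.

With flow normal to the layers, continuity requires the same specific discharge q through every layer.
Σ(b_i/K_i) = 2.24/4.67 + 2.68/22.8 = 0.5972 d.
q = Δh / Σ(b_i/K_i) = 1.13 / 0.5972 = 1.892 m/day.
In each layer the seepage velocity is v_i = q/n_i, so the layer transit time is t_i = b_i·n_i / q:
  layer 1 (fine sand): t_1 = 2.24 × 0.15 / 1.892 = 0.1776 d
  layer 2 (medium sand): t_2 = 2.68 × 0.20 / 1.892 = 0.2833 d
Total t = Σ t_i = 0.4608 days.

0.461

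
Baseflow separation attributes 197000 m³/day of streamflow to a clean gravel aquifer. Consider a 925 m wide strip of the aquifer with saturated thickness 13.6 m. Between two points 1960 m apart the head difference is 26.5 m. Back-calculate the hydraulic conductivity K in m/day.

Cross-sectional area A = 925 × 13.6 = 12580 m².
Hydraulic gradient i = Δh / L = 26.5 / 1960 = 0.01352.
From Q = K·A·i, K = Q / (A·i) = 197000 / (12580 × 0.01352) = 1158 m/day.

1160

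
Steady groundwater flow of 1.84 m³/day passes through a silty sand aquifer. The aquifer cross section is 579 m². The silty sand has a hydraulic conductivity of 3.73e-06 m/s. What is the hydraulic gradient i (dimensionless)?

Convert K: 3.73e-06 m/s × 86400 = 0.3223 m/day.
From Q = K·A·i, i = Q / (K·A) = 1.84 / (0.3223 × 579.0) = 0.009861.

0.00986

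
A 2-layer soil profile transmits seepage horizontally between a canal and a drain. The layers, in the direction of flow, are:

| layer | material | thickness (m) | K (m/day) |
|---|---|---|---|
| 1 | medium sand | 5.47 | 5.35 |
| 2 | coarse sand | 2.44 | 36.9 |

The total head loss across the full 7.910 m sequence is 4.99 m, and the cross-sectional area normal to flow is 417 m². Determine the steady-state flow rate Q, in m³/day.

Flow is perpendicular to layering, so the layers act in series and the equivalent K is the thickness-weighted harmonic mean.
Total thickness L = 5.47 + 2.44 = 7.910 m.
Σ(b_i/K_i) = 5.47/5.35 + 2.44/36.9 = 1.089 d.
K_eq = L / Σ(b_i/K_i) = 7.910 / 1.089 = 7.267 m/day.
Q = K_eq · A · (Δh/L) = 7.267 × 417 × (4.99/7.910) = 1912 m³/day.

1910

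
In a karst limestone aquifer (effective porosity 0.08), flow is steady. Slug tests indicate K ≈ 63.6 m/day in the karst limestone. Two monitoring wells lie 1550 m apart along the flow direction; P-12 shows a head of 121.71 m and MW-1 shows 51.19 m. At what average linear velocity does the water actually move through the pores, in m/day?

Hydraulic gradient i = (121.71 − 51.19) / 1550 = 70.52 / 1550 = 0.04550.
Darcy flux q = K · i = 63.60 × 0.04550 = 2.894 m/day.
Seepage velocity v = q / n_e = 2.894 / 0.08 = 36.17 m/day.

36.2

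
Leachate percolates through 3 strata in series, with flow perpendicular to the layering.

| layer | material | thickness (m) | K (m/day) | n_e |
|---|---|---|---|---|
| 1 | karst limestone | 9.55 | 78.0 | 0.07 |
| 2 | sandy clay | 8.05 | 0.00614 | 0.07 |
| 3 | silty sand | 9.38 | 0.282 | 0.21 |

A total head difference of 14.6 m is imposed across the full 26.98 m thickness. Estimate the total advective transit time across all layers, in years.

With flow normal to the layers, continuity requires the same specific discharge q through every layer.
Σ(b_i/K_i) = 9.55/78.0 + 8.05/0.00614 + 9.38/0.282 = 1344 d.
q = Δh / Σ(b_i/K_i) = 14.6 / 1344 = 0.01086 m/day.
In each layer the seepage velocity is v_i = q/n_i, so the layer transit time is t_i = b_i·n_i / q:
  layer 1 (karst limestone): t_1 = 9.55 × 0.07 / 0.01086 = 61.56 d
  layer 2 (sandy clay): t_2 = 8.05 × 0.07 / 0.01086 = 51.89 d
  layer 3 (silty sand): t_3 = 9.38 × 0.21 / 0.01086 = 181.4 d
Total t = Σ t_i = 294.8 days = 0.8072 years.

0.807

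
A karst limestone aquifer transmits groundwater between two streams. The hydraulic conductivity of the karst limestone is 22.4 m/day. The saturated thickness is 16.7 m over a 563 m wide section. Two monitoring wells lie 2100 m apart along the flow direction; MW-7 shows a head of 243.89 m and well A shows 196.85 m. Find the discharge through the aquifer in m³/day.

Cross-sectional area A = 563 × 16.7 = 9402 m².
Hydraulic gradient i = (243.89 − 196.85) / 2100 = 47.04 / 2100 = 0.02240.
Darcy's law: Q = K · A · i = 22.40 × 9402 × 0.02240 = 4718 m³/day.

4720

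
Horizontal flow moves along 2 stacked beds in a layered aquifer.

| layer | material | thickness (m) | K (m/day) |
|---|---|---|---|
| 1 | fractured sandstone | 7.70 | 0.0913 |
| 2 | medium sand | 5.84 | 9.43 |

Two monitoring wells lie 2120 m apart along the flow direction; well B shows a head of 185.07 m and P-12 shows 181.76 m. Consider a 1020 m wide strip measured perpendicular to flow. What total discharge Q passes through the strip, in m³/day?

88.8

Flow is parallel to layering, so each bed carries its own Darcy discharge and the transmissivities add.
Σ(K_i·b_i) = 0.0913×7.70 + 9.43×5.84 = 55.77 m²/day.
Hydraulic gradient i = (185.07 − 181.76) / 2120 = 3.31 / 2120 = 0.001561.
Q = Σ(K_i·b_i) · W · i = 55.77 × 1020 × 0.001561 = 88.82 m³/day.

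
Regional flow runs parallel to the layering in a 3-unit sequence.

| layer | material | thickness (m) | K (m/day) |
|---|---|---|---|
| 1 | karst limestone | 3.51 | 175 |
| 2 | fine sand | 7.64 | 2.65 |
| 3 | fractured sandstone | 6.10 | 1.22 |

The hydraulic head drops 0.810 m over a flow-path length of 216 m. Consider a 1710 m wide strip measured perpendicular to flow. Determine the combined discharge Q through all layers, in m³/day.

4120

Flow is parallel to layering, so each bed carries its own Darcy discharge and the transmissivities add.
Σ(K_i·b_i) = 175×3.51 + 2.65×7.64 + 1.22×6.10 = 641.9 m²/day.
Hydraulic gradient i = Δh / L = 0.810 / 216 = 0.003750.
Q = Σ(K_i·b_i) · W · i = 641.9 × 1710 × 0.003750 = 4116 m³/day.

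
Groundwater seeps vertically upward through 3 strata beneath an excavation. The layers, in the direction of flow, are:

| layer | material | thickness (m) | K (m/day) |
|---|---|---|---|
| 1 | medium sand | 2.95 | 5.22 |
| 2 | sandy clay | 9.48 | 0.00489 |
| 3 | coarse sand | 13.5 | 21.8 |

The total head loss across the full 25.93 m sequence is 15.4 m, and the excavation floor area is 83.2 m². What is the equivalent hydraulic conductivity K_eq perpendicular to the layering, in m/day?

0.0134

Flow is perpendicular to layering, so the layers act in series and the equivalent K is the thickness-weighted harmonic mean.
Total thickness L = 2.95 + 9.48 + 13.5 = 25.93 m.
Σ(b_i/K_i) = 2.95/5.22 + 9.48/0.00489 + 13.5/21.8 = 1940 d.
K_eq = L / Σ(b_i/K_i) = 25.93 / 1940 = 0.01337 m/day.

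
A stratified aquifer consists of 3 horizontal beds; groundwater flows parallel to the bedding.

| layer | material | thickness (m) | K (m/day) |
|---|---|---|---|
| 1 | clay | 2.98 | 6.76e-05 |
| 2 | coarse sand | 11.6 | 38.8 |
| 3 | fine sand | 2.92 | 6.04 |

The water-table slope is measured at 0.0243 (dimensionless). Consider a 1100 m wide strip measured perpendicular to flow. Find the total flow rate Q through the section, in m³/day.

12500

Flow is parallel to layering, so each bed carries its own Darcy discharge and the transmissivities add.
Σ(K_i·b_i) = 6.76e-05×2.98 + 38.8×11.6 + 6.04×2.92 = 467.7 m²/day.
Hydraulic gradient i = 0.0243.
Q = Σ(K_i·b_i) · W · i = 467.7 × 1100 × 0.02430 = 12502 m³/day.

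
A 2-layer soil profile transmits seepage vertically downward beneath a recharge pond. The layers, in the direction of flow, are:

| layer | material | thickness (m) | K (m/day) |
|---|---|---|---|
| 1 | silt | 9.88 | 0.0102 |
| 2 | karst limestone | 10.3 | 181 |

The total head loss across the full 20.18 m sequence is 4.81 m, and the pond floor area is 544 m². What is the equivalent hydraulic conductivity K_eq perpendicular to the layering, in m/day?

Flow is perpendicular to layering, so the layers act in series and the equivalent K is the thickness-weighted harmonic mean.
Total thickness L = 9.88 + 10.3 = 20.18 m.
Σ(b_i/K_i) = 9.88/0.0102 + 10.3/181 = 968.7 d.
K_eq = L / Σ(b_i/K_i) = 20.18 / 968.7 = 0.02083 m/day.

0.0208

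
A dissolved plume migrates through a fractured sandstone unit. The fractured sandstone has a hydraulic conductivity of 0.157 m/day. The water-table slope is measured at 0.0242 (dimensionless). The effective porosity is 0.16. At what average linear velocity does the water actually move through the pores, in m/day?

Hydraulic gradient i = 0.0242.
Darcy flux q = K · i = 0.1570 × 0.02420 = 0.003799 m/day.
Seepage velocity v = q / n_e = 0.003799 / 0.16 = 0.02375 m/day.

0.0237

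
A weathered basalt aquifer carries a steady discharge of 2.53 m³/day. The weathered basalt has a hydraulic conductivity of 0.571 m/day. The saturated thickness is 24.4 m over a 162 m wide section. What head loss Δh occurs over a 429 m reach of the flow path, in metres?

Cross-sectional area A = 162 × 24.4 = 3953 m².
From Q = K·A·i, i = Q / (K·A) = 2.53 / (0.5710 × 3953) = 0.001121.
Head loss Δh = i · L = 0.001121 × 429 = 0.4809 m.

0.481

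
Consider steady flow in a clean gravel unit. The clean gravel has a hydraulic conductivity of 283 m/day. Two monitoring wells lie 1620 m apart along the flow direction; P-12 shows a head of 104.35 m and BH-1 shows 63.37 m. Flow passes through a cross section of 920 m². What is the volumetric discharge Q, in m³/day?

Hydraulic gradient i = (104.35 − 63.37) / 1620 = 40.98 / 1620 = 0.02530.
Darcy's law: Q = K · A · i = 283.0 × 920.0 × 0.02530 = 6586 m³/day.

6590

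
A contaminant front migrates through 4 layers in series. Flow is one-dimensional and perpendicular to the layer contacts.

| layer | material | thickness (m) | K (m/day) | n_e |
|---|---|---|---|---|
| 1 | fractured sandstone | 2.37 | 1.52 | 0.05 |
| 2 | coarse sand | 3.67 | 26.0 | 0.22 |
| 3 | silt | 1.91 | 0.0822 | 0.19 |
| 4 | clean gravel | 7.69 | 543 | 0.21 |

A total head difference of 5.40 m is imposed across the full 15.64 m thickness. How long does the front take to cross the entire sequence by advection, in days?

With flow normal to the layers, continuity requires the same specific discharge q through every layer.
Σ(b_i/K_i) = 2.37/1.52 + 3.67/26.0 + 1.91/0.0822 + 7.69/543 = 24.95 d.
q = Δh / Σ(b_i/K_i) = 5.40 / 24.95 = 0.2164 m/day.
In each layer the seepage velocity is v_i = q/n_i, so the layer transit time is t_i = b_i·n_i / q:
  layer 1 (fractured sandstone): t_1 = 2.37 × 0.05 / 0.2164 = 0.5475 d
  layer 2 (coarse sand): t_2 = 3.67 × 0.22 / 0.2164 = 3.731 d
  layer 3 (silt): t_3 = 1.91 × 0.19 / 0.2164 = 1.677 d
  layer 4 (clean gravel): t_4 = 7.69 × 0.21 / 0.2164 = 7.462 d
Total t = Σ t_i = 13.42 days.

13.4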